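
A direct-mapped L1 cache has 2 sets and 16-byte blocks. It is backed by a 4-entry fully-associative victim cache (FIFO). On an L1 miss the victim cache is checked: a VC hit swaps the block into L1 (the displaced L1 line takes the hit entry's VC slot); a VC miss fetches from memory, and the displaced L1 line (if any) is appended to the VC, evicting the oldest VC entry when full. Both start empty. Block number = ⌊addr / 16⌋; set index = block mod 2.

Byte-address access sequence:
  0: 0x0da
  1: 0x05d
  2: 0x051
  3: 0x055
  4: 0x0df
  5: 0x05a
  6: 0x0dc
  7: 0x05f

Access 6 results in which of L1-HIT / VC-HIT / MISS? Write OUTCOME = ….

OUTCOME = VC-HIT

0: 0xda (blk 13, set 1) → MISS  vc=[]
1: 0x5d (blk 5, set 1) → MISS  vc=[13]
2: 0x51 (blk 5, set 1) → L1-HIT  vc=[13]
3: 0x55 (blk 5, set 1) → L1-HIT  vc=[13]
4: 0xdf (blk 13, set 1) → VC-HIT  vc=[5]
5: 0x5a (blk 5, set 1) → VC-HIT  vc=[13]
6: 0xdc (blk 13, set 1) → VC-HIT  vc=[5]
7: 0x5f (blk 5, set 1) → VC-HIT  vc=[13]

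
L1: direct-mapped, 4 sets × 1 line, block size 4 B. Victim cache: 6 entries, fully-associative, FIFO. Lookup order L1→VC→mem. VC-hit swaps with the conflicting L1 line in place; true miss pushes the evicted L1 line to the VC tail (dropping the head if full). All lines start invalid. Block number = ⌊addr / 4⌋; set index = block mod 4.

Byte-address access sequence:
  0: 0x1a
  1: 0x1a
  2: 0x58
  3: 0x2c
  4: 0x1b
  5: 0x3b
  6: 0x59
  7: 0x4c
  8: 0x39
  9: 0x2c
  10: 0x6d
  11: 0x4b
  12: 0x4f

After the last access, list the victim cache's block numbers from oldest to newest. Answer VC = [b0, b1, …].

0: 0x1a (blk 6, set 2) → MISS  vc=[]
1: 0x1a (blk 6, set 2) → L1-HIT  vc=[]
2: 0x58 (blk 22, set 2) → MISS  vc=[6]
3: 0x2c (blk 11, set 3) → MISS  vc=[6]
4: 0x1b (blk 6, set 2) → VC-HIT  vc=[22]
5: 0x3b (blk 14, set 2) → MISS  vc=[22, 6]
6: 0x59 (blk 22, set 2) → VC-HIT  vc=[14, 6]
7: 0x4c (blk 19, set 3) → MISS  vc=[14, 6, 11]
8: 0x39 (blk 14, set 2) → VC-HIT  vc=[22, 6, 11]
9: 0x2c (blk 11, set 3) → VC-HIT  vc=[22, 6, 19]
10: 0x6d (blk 27, set 3) → MISS  vc=[22, 6, 19, 11]
11: 0x4b (blk 18, set 2) → MISS  vc=[22, 6, 19, 11, 14]
12: 0x4f (blk 19, set 3) → VC-HIT  vc=[22, 6, 27, 11, 14]

VC = [22, 6, 27, 11, 14]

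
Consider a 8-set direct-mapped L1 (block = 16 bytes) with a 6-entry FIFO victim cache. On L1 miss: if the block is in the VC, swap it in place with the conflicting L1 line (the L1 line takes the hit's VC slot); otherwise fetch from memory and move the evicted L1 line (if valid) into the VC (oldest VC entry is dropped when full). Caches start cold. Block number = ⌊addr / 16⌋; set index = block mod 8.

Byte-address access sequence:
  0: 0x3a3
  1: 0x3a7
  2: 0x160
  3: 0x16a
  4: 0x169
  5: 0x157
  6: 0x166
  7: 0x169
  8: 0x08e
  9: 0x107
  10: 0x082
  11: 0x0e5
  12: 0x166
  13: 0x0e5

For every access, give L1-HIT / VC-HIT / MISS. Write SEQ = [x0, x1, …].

0: 0x3a3 (blk 58, set 2) → MISS  vc=[]
1: 0x3a7 (blk 58, set 2) → L1-HIT  vc=[]
2: 0x160 (blk 22, set 6) → MISS  vc=[]
3: 0x16a (blk 22, set 6) → L1-HIT  vc=[]
4: 0x169 (blk 22, set 6) → L1-HIT  vc=[]
5: 0x157 (blk 21, set 5) → MISS  vc=[]
6: 0x166 (blk 22, set 6) → L1-HIT  vc=[]
7: 0x169 (blk 22, set 6) → L1-HIT  vc=[]
8: 0x8e (blk 8, set 0) → MISS  vc=[]
9: 0x107 (blk 16, set 0) → MISS  vc=[8]
10: 0x82 (blk 8, set 0) → VC-HIT  vc=[16]
11: 0xe5 (blk 14, set 6) → MISS  vc=[16, 22]
12: 0x166 (blk 22, set 6) → VC-HIT  vc=[16, 14]
13: 0xe5 (blk 14, set 6) → VC-HIT  vc=[16, 22]

SEQ = [MISS, L1-HIT, MISS, L1-HIT, L1-HIT, MISS, L1-HIT, L1-HIT, MISS, MISS, VC-HIT, MISS, VC-HIT, VC-HIT]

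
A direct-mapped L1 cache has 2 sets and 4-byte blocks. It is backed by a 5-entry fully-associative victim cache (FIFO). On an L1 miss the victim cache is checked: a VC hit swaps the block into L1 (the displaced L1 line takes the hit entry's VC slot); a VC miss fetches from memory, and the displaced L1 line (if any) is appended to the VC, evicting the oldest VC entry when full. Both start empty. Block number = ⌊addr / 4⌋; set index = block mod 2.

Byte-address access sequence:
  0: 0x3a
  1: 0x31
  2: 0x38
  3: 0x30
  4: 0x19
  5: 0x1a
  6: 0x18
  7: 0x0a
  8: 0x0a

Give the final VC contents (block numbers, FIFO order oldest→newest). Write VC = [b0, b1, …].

#0 0x3a→b14/s0 MISS; vc=[]
#1 0x31→b12/s0 MISS; vc=[14]
#2 0x38→b14/s0 VC-HIT; vc=[12]
#3 0x30→b12/s0 VC-HIT; vc=[14]
#4 0x19→b6/s0 MISS; vc=[14,12]
#5 0x1a→b6/s0 L1-HIT; vc=[14,12]
#6 0x18→b6/s0 L1-HIT; vc=[14,12]
#7 0xa→b2/s0 MISS; vc=[14,12,6]
#8 0xa→b2/s0 L1-HIT; vc=[14,12,6]

VC = [14, 12, 6]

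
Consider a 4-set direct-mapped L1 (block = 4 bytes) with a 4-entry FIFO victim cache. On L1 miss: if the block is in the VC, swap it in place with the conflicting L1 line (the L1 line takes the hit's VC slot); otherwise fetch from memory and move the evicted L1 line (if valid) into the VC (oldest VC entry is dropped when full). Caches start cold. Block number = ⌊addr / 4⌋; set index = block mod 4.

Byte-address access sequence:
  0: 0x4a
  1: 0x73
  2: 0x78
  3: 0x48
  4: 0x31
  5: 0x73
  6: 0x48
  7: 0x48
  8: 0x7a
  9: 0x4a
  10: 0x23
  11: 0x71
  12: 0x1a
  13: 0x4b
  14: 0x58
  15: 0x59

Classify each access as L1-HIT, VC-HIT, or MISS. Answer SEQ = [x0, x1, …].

SEQ = [MISS, MISS, MISS, VC-HIT, MISS, VC-HIT, L1-HIT, L1-HIT, VC-HIT, VC-HIT, MISS, VC-HIT, MISS, VC-HIT, MISS, L1-HIT]

  [0] addr=0x4a blk=18 s=2: MISS | VC []
  [1] addr=0x73 blk=28 s=0: MISS | VC []
  [2] addr=0x78 blk=30 s=2: MISS | VC [18]
  [3] addr=0x48 blk=18 s=2: VC-HIT | VC [30]
  [4] addr=0x31 blk=12 s=0: MISS | VC [30, 28]
  [5] addr=0x73 blk=28 s=0: VC-HIT | VC [30, 12]
  [6] addr=0x48 blk=18 s=2: L1-HIT | VC [30, 12]
  [7] addr=0x48 blk=18 s=2: L1-HIT | VC [30, 12]
  [8] addr=0x7a blk=30 s=2: VC-HIT | VC [18, 12]
  [9] addr=0x4a blk=18 s=2: VC-HIT | VC [30, 12]
  [10] addr=0x23 blk=8 s=0: MISS | VC [30, 12, 28]
  [11] addr=0x71 blk=28 s=0: VC-HIT | VC [30, 12, 8]
  [12] addr=0x1a blk=6 s=2: MISS | VC [30, 12, 8, 18]
  [13] addr=0x4b blk=18 s=2: VC-HIT | VC [30, 12, 8, 6]
  [14] addr=0x58 blk=22 s=2: MISS | VC [12, 8, 6, 18]
  [15] addr=0x59 blk=22 s=2: L1-HIT | VC [12, 8, 6, 18]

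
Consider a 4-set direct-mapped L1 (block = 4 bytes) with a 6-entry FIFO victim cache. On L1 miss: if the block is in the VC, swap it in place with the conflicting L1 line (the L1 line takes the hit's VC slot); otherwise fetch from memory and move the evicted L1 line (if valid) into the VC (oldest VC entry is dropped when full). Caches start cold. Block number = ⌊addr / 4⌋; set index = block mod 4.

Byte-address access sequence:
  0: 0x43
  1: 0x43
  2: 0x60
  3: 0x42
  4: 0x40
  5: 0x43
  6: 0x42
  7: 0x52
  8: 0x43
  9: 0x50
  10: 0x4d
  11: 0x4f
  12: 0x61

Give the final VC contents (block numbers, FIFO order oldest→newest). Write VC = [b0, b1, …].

  [0] addr=0x43 blk=16 s=0: MISS | VC []
  [1] addr=0x43 blk=16 s=0: L1-HIT | VC []
  [2] addr=0x60 blk=24 s=0: MISS | VC [16]
  [3] addr=0x42 blk=16 s=0: VC-HIT | VC [24]
  [4] addr=0x40 blk=16 s=0: L1-HIT | VC [24]
  [5] addr=0x43 blk=16 s=0: L1-HIT | VC [24]
  [6] addr=0x42 blk=16 s=0: L1-HIT | VC [24]
  [7] addr=0x52 blk=20 s=0: MISS | VC [24, 16]
  [8] addr=0x43 blk=16 s=0: VC-HIT | VC [24, 20]
  [9] addr=0x50 blk=20 s=0: VC-HIT | VC [24, 16]
  [10] addr=0x4d blk=19 s=3: MISS | VC [24, 16]
  [11] addr=0x4f blk=19 s=3: L1-HIT | VC [24, 16]
  [12] addr=0x61 blk=24 s=0: VC-HIT | VC [20, 16]

VC = [20, 16]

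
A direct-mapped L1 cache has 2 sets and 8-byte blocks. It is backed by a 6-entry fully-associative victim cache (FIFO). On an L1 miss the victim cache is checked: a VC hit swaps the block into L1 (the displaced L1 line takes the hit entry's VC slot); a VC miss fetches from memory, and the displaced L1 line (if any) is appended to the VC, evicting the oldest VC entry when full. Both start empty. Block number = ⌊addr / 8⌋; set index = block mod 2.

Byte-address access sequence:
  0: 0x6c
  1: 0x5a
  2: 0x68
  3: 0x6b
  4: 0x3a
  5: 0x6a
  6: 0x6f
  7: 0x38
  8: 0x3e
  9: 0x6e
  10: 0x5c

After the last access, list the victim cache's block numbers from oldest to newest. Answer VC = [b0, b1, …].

VC = [13, 7]

0: 0x6c (blk 13, set 1) → MISS  vc=[]
1: 0x5a (blk 11, set 1) → MISS  vc=[13]
2: 0x68 (blk 13, set 1) → VC-HIT  vc=[11]
3: 0x6b (blk 13, set 1) → L1-HIT  vc=[11]
4: 0x3a (blk 7, set 1) → MISS  vc=[11, 13]
5: 0x6a (blk 13, set 1) → VC-HIT  vc=[11, 7]
6: 0x6f (blk 13, set 1) → L1-HIT  vc=[11, 7]
7: 0x38 (blk 7, set 1) → VC-HIT  vc=[11, 13]
8: 0x3e (blk 7, set 1) → L1-HIT  vc=[11, 13]
9: 0x6e (blk 13, set 1) → VC-HIT  vc=[11, 7]
10: 0x5c (blk 11, set 1) → VC-HIT  vc=[13, 7]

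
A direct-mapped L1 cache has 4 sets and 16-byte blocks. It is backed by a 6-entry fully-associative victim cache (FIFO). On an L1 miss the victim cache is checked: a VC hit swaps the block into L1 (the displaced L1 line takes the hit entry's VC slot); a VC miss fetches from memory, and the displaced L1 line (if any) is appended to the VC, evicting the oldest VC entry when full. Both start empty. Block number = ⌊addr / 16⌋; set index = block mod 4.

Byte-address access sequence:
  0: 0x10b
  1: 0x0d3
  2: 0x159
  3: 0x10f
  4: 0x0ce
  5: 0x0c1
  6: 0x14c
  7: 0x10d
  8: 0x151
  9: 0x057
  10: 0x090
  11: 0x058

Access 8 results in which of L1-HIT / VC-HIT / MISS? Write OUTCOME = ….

OUTCOME = L1-HIT

#0 0x10b→b16/s0 MISS; vc=[]
#1 0xd3→b13/s1 MISS; vc=[]
#2 0x159→b21/s1 MISS; vc=[13]
#3 0x10f→b16/s0 L1-HIT; vc=[13]
#4 0xce→b12/s0 MISS; vc=[13,16]
#5 0xc1→b12/s0 L1-HIT; vc=[13,16]
#6 0x14c→b20/s0 MISS; vc=[13,16,12]
#7 0x10d→b16/s0 VC-HIT; vc=[13,20,12]
#8 0x151→b21/s1 L1-HIT; vc=[13,20,12]
#9 0x57→b5/s1 MISS; vc=[13,20,12,21]
#10 0x90→b9/s1 MISS; vc=[13,20,12,21,5]
#11 0x58→b5/s1 VC-HIT; vc=[13,20,12,21,9]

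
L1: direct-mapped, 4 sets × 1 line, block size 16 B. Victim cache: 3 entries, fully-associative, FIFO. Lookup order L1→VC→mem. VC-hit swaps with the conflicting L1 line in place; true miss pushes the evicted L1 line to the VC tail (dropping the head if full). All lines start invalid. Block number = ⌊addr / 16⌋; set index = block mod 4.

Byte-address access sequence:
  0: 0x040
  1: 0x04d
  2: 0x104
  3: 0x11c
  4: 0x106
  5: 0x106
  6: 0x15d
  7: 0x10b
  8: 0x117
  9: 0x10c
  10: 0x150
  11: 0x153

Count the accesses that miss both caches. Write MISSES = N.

#0 0x40→b4/s0 MISS; vc=[]
#1 0x4d→b4/s0 L1-HIT; vc=[]
#2 0x104→b16/s0 MISS; vc=[4]
#3 0x11c→b17/s1 MISS; vc=[4]
#4 0x106→b16/s0 L1-HIT; vc=[4]
#5 0x106→b16/s0 L1-HIT; vc=[4]
#6 0x15d→b21/s1 MISS; vc=[4,17]
#7 0x10b→b16/s0 L1-HIT; vc=[4,17]
#8 0x117→b17/s1 VC-HIT; vc=[4,21]
#9 0x10c→b16/s0 L1-HIT; vc=[4,21]
#10 0x150→b21/s1 VC-HIT; vc=[4,17]
#11 0x153→b21/s1 L1-HIT; vc=[4,17]

MISSES = 4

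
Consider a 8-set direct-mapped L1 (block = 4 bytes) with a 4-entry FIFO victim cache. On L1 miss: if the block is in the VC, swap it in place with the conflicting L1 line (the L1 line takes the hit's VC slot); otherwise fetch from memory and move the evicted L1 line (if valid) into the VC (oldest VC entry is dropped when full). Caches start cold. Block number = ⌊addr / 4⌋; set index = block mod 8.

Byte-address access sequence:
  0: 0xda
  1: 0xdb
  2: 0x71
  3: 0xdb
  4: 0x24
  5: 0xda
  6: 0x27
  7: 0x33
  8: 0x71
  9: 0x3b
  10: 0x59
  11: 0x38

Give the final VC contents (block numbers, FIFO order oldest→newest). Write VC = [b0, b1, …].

  [0] addr=0xda blk=54 s=6: MISS | VC []
  [1] addr=0xdb blk=54 s=6: L1-HIT | VC []
  [2] addr=0x71 blk=28 s=4: MISS | VC []
  [3] addr=0xdb blk=54 s=6: L1-HIT | VC []
  [4] addr=0x24 blk=9 s=1: MISS | VC []
  [5] addr=0xda blk=54 s=6: L1-HIT | VC []
  [6] addr=0x27 blk=9 s=1: L1-HIT | VC []
  [7] addr=0x33 blk=12 s=4: MISS | VC [28]
  [8] addr=0x71 blk=28 s=4: VC-HIT | VC [12]
  [9] addr=0x3b blk=14 s=6: MISS | VC [12, 54]
  [10] addr=0x59 blk=22 s=6: MISS | VC [12, 54, 14]
  [11] addr=0x38 blk=14 s=6: VC-HIT | VC [12, 54, 22]

VC = [12, 54, 22]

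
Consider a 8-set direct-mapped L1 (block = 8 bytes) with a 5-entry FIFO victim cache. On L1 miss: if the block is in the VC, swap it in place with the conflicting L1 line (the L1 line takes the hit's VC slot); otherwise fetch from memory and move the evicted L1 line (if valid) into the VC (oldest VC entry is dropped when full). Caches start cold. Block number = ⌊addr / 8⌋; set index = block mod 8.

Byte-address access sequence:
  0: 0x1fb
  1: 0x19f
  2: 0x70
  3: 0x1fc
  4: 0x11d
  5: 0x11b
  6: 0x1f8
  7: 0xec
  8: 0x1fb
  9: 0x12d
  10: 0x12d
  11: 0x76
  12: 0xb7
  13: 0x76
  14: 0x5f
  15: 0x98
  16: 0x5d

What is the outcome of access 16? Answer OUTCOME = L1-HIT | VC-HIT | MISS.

#0 0x1fb→b63/s7 MISS; vc=[]
#1 0x19f→b51/s3 MISS; vc=[]
#2 0x70→b14/s6 MISS; vc=[]
#3 0x1fc→b63/s7 L1-HIT; vc=[]
#4 0x11d→b35/s3 MISS; vc=[51]
#5 0x11b→b35/s3 L1-HIT; vc=[51]
#6 0x1f8→b63/s7 L1-HIT; vc=[51]
#7 0xec→b29/s5 MISS; vc=[51]
#8 0x1fb→b63/s7 L1-HIT; vc=[51]
#9 0x12d→b37/s5 MISS; vc=[51,29]
#10 0x12d→b37/s5 L1-HIT; vc=[51,29]
#11 0x76→b14/s6 L1-HIT; vc=[51,29]
#12 0xb7→b22/s6 MISS; vc=[51,29,14]
#13 0x76→b14/s6 VC-HIT; vc=[51,29,22]
#14 0x5f→b11/s3 MISS; vc=[51,29,22,35]
#15 0x98→b19/s3 MISS; vc=[51,29,22,35,11]
#16 0x5d→b11/s3 VC-HIT; vc=[51,29,22,35,19]

OUTCOME = VC-HIT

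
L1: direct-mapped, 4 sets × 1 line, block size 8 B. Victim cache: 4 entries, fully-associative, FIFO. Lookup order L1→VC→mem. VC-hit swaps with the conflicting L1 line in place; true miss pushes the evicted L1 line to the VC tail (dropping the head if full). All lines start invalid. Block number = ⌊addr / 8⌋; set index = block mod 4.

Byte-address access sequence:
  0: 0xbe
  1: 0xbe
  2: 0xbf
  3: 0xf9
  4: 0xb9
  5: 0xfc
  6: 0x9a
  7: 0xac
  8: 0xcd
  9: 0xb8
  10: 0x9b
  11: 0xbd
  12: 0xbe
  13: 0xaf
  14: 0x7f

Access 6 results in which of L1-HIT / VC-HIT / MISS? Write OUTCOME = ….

0: 0xbe (blk 23, set 3) → MISS  vc=[]
1: 0xbe (blk 23, set 3) → L1-HIT  vc=[]
2: 0xbf (blk 23, set 3) → L1-HIT  vc=[]
3: 0xf9 (blk 31, set 3) → MISS  vc=[23]
4: 0xb9 (blk 23, set 3) → VC-HIT  vc=[31]
5: 0xfc (blk 31, set 3) → VC-HIT  vc=[23]
6: 0x9a (blk 19, set 3) → MISS  vc=[23, 31]
7: 0xac (blk 21, set 1) → MISS  vc=[23, 31]
8: 0xcd (blk 25, set 1) → MISS  vc=[23, 31, 21]
9: 0xb8 (blk 23, set 3) → VC-HIT  vc=[19, 31, 21]
10: 0x9b (blk 19, set 3) → VC-HIT  vc=[23, 31, 21]
11: 0xbd (blk 23, set 3) → VC-HIT  vc=[19, 31, 21]
12: 0xbe (blk 23, set 3) → L1-HIT  vc=[19, 31, 21]
13: 0xaf (blk 21, set 1) → VC-HIT  vc=[19, 31, 25]
14: 0x7f (blk 15, set 3) → MISS  vc=[19, 31, 25, 23]

OUTCOME = MISS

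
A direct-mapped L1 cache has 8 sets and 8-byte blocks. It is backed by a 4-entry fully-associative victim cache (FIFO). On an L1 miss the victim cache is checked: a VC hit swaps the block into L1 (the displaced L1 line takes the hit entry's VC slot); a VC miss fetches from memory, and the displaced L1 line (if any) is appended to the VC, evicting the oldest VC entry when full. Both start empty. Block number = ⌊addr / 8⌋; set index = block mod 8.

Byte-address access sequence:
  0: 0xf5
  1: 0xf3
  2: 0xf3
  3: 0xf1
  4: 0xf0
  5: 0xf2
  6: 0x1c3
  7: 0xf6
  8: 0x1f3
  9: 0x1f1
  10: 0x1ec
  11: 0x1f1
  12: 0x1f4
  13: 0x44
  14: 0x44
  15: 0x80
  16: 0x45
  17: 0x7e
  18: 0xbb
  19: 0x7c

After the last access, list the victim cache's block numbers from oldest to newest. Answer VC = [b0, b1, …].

VC = [30, 56, 16, 23]

#0 0xf5→b30/s6 MISS; vc=[]
#1 0xf3→b30/s6 L1-HIT; vc=[]
#2 0xf3→b30/s6 L1-HIT; vc=[]
#3 0xf1→b30/s6 L1-HIT; vc=[]
#4 0xf0→b30/s6 L1-HIT; vc=[]
#5 0xf2→b30/s6 L1-HIT; vc=[]
#6 0x1c3→b56/s0 MISS; vc=[]
#7 0xf6→b30/s6 L1-HIT; vc=[]
#8 0x1f3→b62/s6 MISS; vc=[30]
#9 0x1f1→b62/s6 L1-HIT; vc=[30]
#10 0x1ec→b61/s5 MISS; vc=[30]
#11 0x1f1→b62/s6 L1-HIT; vc=[30]
#12 0x1f4→b62/s6 L1-HIT; vc=[30]
#13 0x44→b8/s0 MISS; vc=[30,56]
#14 0x44→b8/s0 L1-HIT; vc=[30,56]
#15 0x80→b16/s0 MISS; vc=[30,56,8]
#16 0x45→b8/s0 VC-HIT; vc=[30,56,16]
#17 0x7e→b15/s7 MISS; vc=[30,56,16]
#18 0xbb→b23/s7 MISS; vc=[30,56,16,15]
#19 0x7c→b15/s7 VC-HIT; vc=[30,56,16,23]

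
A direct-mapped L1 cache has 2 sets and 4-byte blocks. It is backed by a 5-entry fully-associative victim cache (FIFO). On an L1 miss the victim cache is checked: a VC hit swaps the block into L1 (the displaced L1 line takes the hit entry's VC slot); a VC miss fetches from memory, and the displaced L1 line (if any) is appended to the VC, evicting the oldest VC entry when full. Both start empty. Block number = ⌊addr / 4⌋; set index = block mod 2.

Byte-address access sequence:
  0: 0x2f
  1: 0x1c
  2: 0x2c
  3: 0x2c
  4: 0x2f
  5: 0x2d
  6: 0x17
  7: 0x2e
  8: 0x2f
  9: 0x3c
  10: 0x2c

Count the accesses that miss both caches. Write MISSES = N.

MISSES = 4

  [0] addr=0x2f blk=11 s=1: MISS | VC []
  [1] addr=0x1c blk=7 s=1: MISS | VC [11]
  [2] addr=0x2c blk=11 s=1: VC-HIT | VC [7]
  [3] addr=0x2c blk=11 s=1: L1-HIT | VC [7]
  [4] addr=0x2f blk=11 s=1: L1-HIT | VC [7]
  [5] addr=0x2d blk=11 s=1: L1-HIT | VC [7]
  [6] addr=0x17 blk=5 s=1: MISS | VC [7, 11]
  [7] addr=0x2e blk=11 s=1: VC-HIT | VC [7, 5]
  [8] addr=0x2f blk=11 s=1: L1-HIT | VC [7, 5]
  [9] addr=0x3c blk=15 s=1: MISS | VC [7, 5, 11]
  [10] addr=0x2c blk=11 s=1: VC-HIT | VC [7, 5, 15]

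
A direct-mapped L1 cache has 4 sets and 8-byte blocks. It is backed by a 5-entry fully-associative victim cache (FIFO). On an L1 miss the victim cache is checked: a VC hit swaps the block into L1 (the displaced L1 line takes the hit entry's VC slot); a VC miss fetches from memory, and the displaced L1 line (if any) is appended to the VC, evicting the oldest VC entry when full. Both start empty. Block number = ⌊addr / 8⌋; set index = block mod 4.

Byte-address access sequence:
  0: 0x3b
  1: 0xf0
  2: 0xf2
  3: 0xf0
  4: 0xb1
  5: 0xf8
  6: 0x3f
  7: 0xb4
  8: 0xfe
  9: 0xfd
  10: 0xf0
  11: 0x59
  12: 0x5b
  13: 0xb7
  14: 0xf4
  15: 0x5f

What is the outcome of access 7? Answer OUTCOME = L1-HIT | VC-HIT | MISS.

OUTCOME = L1-HIT

0: 0x3b (blk 7, set 3) → MISS  vc=[]
1: 0xf0 (blk 30, set 2) → MISS  vc=[]
2: 0xf2 (blk 30, set 2) → L1-HIT  vc=[]
3: 0xf0 (blk 30, set 2) → L1-HIT  vc=[]
4: 0xb1 (blk 22, set 2) → MISS  vc=[30]
5: 0xf8 (blk 31, set 3) → MISS  vc=[30, 7]
6: 0x3f (blk 7, set 3) → VC-HIT  vc=[30, 31]
7: 0xb4 (blk 22, set 2) → L1-HIT  vc=[30, 31]
8: 0xfe (blk 31, set 3) → VC-HIT  vc=[30, 7]
9: 0xfd (blk 31, set 3) → L1-HIT  vc=[30, 7]
10: 0xf0 (blk 30, set 2) → VC-HIT  vc=[22, 7]
11: 0x59 (blk 11, set 3) → MISS  vc=[22, 7, 31]
12: 0x5b (blk 11, set 3) → L1-HIT  vc=[22, 7, 31]
13: 0xb7 (blk 22, set 2) → VC-HIT  vc=[30, 7, 31]
14: 0xf4 (blk 30, set 2) → VC-HIT  vc=[22, 7, 31]
15: 0x5f (blk 11, set 3) → L1-HIT  vc=[22, 7, 31]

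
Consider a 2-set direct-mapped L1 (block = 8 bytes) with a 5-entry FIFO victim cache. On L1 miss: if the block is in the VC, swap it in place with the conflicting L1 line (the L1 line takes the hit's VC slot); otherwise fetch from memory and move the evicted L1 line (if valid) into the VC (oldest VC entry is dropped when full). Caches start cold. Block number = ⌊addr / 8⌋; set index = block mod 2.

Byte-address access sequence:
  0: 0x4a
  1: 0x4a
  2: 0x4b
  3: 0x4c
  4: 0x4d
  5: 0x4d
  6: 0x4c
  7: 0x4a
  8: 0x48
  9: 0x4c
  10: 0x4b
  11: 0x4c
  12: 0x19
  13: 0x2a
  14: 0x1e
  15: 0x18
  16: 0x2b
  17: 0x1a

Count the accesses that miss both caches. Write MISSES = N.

#0 0x4a→b9/s1 MISS; vc=[]
#1 0x4a→b9/s1 L1-HIT; vc=[]
#2 0x4b→b9/s1 L1-HIT; vc=[]
#3 0x4c→b9/s1 L1-HIT; vc=[]
#4 0x4d→b9/s1 L1-HIT; vc=[]
#5 0x4d→b9/s1 L1-HIT; vc=[]
#6 0x4c→b9/s1 L1-HIT; vc=[]
#7 0x4a→b9/s1 L1-HIT; vc=[]
#8 0x48→b9/s1 L1-HIT; vc=[]
#9 0x4c→b9/s1 L1-HIT; vc=[]
#10 0x4b→b9/s1 L1-HIT; vc=[]
#11 0x4c→b9/s1 L1-HIT; vc=[]
#12 0x19→b3/s1 MISS; vc=[9]
#13 0x2a→b5/s1 MISS; vc=[9,3]
#14 0x1e→b3/s1 VC-HIT; vc=[9,5]
#15 0x18→b3/s1 L1-HIT; vc=[9,5]
#16 0x2b→b5/s1 VC-HIT; vc=[9,3]
#17 0x1a→b3/s1 VC-HIT; vc=[9,5]

MISSES = 3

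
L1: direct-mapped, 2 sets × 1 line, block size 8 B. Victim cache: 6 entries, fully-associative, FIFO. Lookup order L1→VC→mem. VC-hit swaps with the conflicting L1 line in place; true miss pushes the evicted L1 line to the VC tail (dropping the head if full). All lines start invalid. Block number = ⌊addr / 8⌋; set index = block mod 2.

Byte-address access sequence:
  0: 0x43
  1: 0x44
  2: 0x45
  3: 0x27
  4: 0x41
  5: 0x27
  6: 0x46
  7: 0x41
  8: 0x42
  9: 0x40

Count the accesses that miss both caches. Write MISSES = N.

MISSES = 2

  [0] addr=0x43 blk=8 s=0: MISS | VC []
  [1] addr=0x44 blk=8 s=0: L1-HIT | VC []
  [2] addr=0x45 blk=8 s=0: L1-HIT | VC []
  [3] addr=0x27 blk=4 s=0: MISS | VC [8]
  [4] addr=0x41 blk=8 s=0: VC-HIT | VC [4]
  [5] addr=0x27 blk=4 s=0: VC-HIT | VC [8]
  [6] addr=0x46 blk=8 s=0: VC-HIT | VC [4]
  [7] addr=0x41 blk=8 s=0: L1-HIT | VC [4]
  [8] addr=0x42 blk=8 s=0: L1-HIT | VC [4]
  [9] addr=0x40 blk=8 s=0: L1-HIT | VC [4]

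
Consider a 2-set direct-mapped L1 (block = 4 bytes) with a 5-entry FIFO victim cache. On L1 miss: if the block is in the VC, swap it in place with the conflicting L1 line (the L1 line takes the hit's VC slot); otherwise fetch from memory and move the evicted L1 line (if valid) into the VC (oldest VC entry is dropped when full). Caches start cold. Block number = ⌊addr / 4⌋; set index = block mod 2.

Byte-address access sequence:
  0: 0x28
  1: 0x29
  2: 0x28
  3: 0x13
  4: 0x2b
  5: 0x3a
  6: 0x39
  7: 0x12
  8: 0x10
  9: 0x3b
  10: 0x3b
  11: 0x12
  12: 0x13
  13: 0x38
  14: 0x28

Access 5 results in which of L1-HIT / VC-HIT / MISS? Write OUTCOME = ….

OUTCOME = MISS

0: 0x28 (blk 10, set 0) → MISS  vc=[]
1: 0x29 (blk 10, set 0) → L1-HIT  vc=[]
2: 0x28 (blk 10, set 0) → L1-HIT  vc=[]
3: 0x13 (blk 4, set 0) → MISS  vc=[10]
4: 0x2b (blk 10, set 0) → VC-HIT  vc=[4]
5: 0x3a (blk 14, set 0) → MISS  vc=[4, 10]
6: 0x39 (blk 14, set 0) → L1-HIT  vc=[4, 10]
7: 0x12 (blk 4, set 0) → VC-HIT  vc=[14, 10]
8: 0x10 (blk 4, set 0) → L1-HIT  vc=[14, 10]
9: 0x3b (blk 14, set 0) → VC-HIT  vc=[4, 10]
10: 0x3b (blk 14, set 0) → L1-HIT  vc=[4, 10]
11: 0x12 (blk 4, set 0) → VC-HIT  vc=[14, 10]
12: 0x13 (blk 4, set 0) → L1-HIT  vc=[14, 10]
13: 0x38 (blk 14, set 0) → VC-HIT  vc=[4, 10]
14: 0x28 (blk 10, set 0) → VC-HIT  vc=[4, 14]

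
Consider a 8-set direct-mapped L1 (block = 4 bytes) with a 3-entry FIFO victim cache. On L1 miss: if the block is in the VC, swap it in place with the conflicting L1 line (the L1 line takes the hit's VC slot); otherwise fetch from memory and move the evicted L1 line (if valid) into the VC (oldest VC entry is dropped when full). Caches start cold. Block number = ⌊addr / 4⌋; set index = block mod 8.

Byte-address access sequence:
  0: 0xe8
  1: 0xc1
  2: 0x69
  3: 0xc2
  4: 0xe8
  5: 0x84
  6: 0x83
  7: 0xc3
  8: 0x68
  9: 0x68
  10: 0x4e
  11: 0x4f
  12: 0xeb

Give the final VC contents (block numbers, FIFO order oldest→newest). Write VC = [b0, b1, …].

VC = [26, 32]

#0 0xe8→b58/s2 MISS; vc=[]
#1 0xc1→b48/s0 MISS; vc=[]
#2 0x69→b26/s2 MISS; vc=[58]
#3 0xc2→b48/s0 L1-HIT; vc=[58]
#4 0xe8→b58/s2 VC-HIT; vc=[26]
#5 0x84→b33/s1 MISS; vc=[26]
#6 0x83→b32/s0 MISS; vc=[26,48]
#7 0xc3→b48/s0 VC-HIT; vc=[26,32]
#8 0x68→b26/s2 VC-HIT; vc=[58,32]
#9 0x68→b26/s2 L1-HIT; vc=[58,32]
#10 0x4e→b19/s3 MISS; vc=[58,32]
#11 0x4f→b19/s3 L1-HIT; vc=[58,32]
#12 0xeb→b58/s2 VC-HIT; vc=[26,32]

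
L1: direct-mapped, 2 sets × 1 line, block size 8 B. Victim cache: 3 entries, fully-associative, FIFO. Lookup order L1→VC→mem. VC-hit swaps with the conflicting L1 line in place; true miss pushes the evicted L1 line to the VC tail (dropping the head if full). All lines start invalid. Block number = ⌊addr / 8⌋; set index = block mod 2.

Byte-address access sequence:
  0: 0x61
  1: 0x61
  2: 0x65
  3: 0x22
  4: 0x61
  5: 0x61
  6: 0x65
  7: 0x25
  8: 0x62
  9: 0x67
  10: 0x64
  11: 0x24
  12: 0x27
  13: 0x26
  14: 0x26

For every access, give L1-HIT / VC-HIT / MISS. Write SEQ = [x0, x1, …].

SEQ = [MISS, L1-HIT, L1-HIT, MISS, VC-HIT, L1-HIT, L1-HIT, VC-HIT, VC-HIT, L1-HIT, L1-HIT, VC-HIT, L1-HIT, L1-HIT, L1-HIT]

  [0] addr=0x61 blk=12 s=0: MISS | VC []
  [1] addr=0x61 blk=12 s=0: L1-HIT | VC []
  [2] addr=0x65 blk=12 s=0: L1-HIT | VC []
  [3] addr=0x22 blk=4 s=0: MISS | VC [12]
  [4] addr=0x61 blk=12 s=0: VC-HIT | VC [4]
  [5] addr=0x61 blk=12 s=0: L1-HIT | VC [4]
  [6] addr=0x65 blk=12 s=0: L1-HIT | VC [4]
  [7] addr=0x25 blk=4 s=0: VC-HIT | VC [12]
  [8] addr=0x62 blk=12 s=0: VC-HIT | VC [4]
  [9] addr=0x67 blk=12 s=0: L1-HIT | VC [4]
  [10] addr=0x64 blk=12 s=0: L1-HIT | VC [4]
  [11] addr=0x24 blk=4 s=0: VC-HIT | VC [12]
  [12] addr=0x27 blk=4 s=0: L1-HIT | VC [12]
  [13] addr=0x26 blk=4 s=0: L1-HIT | VC [12]
  [14] addr=0x26 blk=4 s=0: L1-HIT | VC [12]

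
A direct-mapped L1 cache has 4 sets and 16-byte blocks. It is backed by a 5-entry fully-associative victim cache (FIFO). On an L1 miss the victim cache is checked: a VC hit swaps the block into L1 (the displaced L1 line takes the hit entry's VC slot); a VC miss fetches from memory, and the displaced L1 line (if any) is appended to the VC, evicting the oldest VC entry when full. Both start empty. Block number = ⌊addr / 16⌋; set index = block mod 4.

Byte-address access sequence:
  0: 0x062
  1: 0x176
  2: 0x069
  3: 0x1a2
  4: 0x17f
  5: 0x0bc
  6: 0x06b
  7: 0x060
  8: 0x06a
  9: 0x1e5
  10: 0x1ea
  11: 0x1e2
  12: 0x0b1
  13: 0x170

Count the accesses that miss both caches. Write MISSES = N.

MISSES = 5

  [0] addr=0x62 blk=6 s=2: MISS | VC []
  [1] addr=0x176 blk=23 s=3: MISS | VC []
  [2] addr=0x69 blk=6 s=2: L1-HIT | VC []
  [3] addr=0x1a2 blk=26 s=2: MISS | VC [6]
  [4] addr=0x17f blk=23 s=3: L1-HIT | VC [6]
  [5] addr=0xbc blk=11 s=3: MISS | VC [6, 23]
  [6] addr=0x6b blk=6 s=2: VC-HIT | VC [26, 23]
  [7] addr=0x60 blk=6 s=2: L1-HIT | VC [26, 23]
  [8] addr=0x6a blk=6 s=2: L1-HIT | VC [26, 23]
  [9] addr=0x1e5 blk=30 s=2: MISS | VC [26, 23, 6]
  [10] addr=0x1ea blk=30 s=2: L1-HIT | VC [26, 23, 6]
  [11] addr=0x1e2 blk=30 s=2: L1-HIT | VC [26, 23, 6]
  [12] addr=0xb1 blk=11 s=3: L1-HIT | VC [26, 23, 6]
  [13] addr=0x170 blk=23 s=3: VC-HIT | VC [26, 11, 6]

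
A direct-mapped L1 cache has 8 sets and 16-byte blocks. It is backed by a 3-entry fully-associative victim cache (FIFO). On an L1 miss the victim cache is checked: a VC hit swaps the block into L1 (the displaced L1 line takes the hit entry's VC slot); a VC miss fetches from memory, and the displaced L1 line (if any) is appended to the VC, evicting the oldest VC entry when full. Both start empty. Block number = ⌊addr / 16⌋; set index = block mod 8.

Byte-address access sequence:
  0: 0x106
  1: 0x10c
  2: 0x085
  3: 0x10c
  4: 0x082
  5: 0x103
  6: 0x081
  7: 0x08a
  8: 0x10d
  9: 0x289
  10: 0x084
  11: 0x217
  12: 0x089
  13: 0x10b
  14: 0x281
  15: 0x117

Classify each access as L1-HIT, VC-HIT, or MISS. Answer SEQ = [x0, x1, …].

#0 0x106→b16/s0 MISS; vc=[]
#1 0x10c→b16/s0 L1-HIT; vc=[]
#2 0x85→b8/s0 MISS; vc=[16]
#3 0x10c→b16/s0 VC-HIT; vc=[8]
#4 0x82→b8/s0 VC-HIT; vc=[16]
#5 0x103→b16/s0 VC-HIT; vc=[8]
#6 0x81→b8/s0 VC-HIT; vc=[16]
#7 0x8a→b8/s0 L1-HIT; vc=[16]
#8 0x10d→b16/s0 VC-HIT; vc=[8]
#9 0x289→b40/s0 MISS; vc=[8,16]
#10 0x84→b8/s0 VC-HIT; vc=[40,16]
#11 0x217→b33/s1 MISS; vc=[40,16]
#12 0x89→b8/s0 L1-HIT; vc=[40,16]
#13 0x10b→b16/s0 VC-HIT; vc=[40,8]
#14 0x281→b40/s0 VC-HIT; vc=[16,8]
#15 0x117→b17/s1 MISS; vc=[16,8,33]

SEQ = [MISS, L1-HIT, MISS, VC-HIT, VC-HIT, VC-HIT, VC-HIT, L1-HIT, VC-HIT, MISS, VC-HIT, MISS, L1-HIT, VC-HIT, VC-HIT, MISS]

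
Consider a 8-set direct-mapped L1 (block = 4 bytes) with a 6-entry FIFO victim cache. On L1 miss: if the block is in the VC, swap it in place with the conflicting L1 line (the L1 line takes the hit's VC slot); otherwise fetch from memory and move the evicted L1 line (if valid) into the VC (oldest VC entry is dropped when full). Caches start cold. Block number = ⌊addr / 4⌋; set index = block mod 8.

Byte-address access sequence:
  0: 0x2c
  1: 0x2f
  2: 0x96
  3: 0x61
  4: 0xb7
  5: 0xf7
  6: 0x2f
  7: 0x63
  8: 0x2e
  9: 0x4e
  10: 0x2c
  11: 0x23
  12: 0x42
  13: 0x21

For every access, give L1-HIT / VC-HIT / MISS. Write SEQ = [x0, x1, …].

SEQ = [MISS, L1-HIT, MISS, MISS, MISS, MISS, L1-HIT, L1-HIT, L1-HIT, MISS, VC-HIT, MISS, MISS, VC-HIT]

#0 0x2c→b11/s3 MISS; vc=[]
#1 0x2f→b11/s3 L1-HIT; vc=[]
#2 0x96→b37/s5 MISS; vc=[]
#3 0x61→b24/s0 MISS; vc=[]
#4 0xb7→b45/s5 MISS; vc=[37]
#5 0xf7→b61/s5 MISS; vc=[37,45]
#6 0x2f→b11/s3 L1-HIT; vc=[37,45]
#7 0x63→b24/s0 L1-HIT; vc=[37,45]
#8 0x2e→b11/s3 L1-HIT; vc=[37,45]
#9 0x4e→b19/s3 MISS; vc=[37,45,11]
#10 0x2c→b11/s3 VC-HIT; vc=[37,45,19]
#11 0x23→b8/s0 MISS; vc=[37,45,19,24]
#12 0x42→b16/s0 MISS; vc=[37,45,19,24,8]
#13 0x21→b8/s0 VC-HIT; vc=[37,45,19,24,16]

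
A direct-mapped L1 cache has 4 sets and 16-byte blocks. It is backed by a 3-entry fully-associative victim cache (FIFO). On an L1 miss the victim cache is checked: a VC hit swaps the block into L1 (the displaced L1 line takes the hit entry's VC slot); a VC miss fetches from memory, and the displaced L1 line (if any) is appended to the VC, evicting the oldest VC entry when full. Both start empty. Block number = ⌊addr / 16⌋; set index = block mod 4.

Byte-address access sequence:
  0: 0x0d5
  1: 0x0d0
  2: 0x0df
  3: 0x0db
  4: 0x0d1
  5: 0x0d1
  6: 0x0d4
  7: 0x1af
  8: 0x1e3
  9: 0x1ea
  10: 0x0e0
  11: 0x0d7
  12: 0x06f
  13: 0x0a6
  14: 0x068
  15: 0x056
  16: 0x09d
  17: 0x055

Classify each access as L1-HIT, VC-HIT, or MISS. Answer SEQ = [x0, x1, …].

#0 0xd5→b13/s1 MISS; vc=[]
#1 0xd0→b13/s1 L1-HIT; vc=[]
#2 0xdf→b13/s1 L1-HIT; vc=[]
#3 0xdb→b13/s1 L1-HIT; vc=[]
#4 0xd1→b13/s1 L1-HIT; vc=[]
#5 0xd1→b13/s1 L1-HIT; vc=[]
#6 0xd4→b13/s1 L1-HIT; vc=[]
#7 0x1af→b26/s2 MISS; vc=[]
#8 0x1e3→b30/s2 MISS; vc=[26]
#9 0x1ea→b30/s2 L1-HIT; vc=[26]
#10 0xe0→b14/s2 MISS; vc=[26,30]
#11 0xd7→b13/s1 L1-HIT; vc=[26,30]
#12 0x6f→b6/s2 MISS; vc=[26,30,14]
#13 0xa6→b10/s2 MISS; vc=[30,14,6]
#14 0x68→b6/s2 VC-HIT; vc=[30,14,10]
#15 0x56→b5/s1 MISS; vc=[14,10,13]
#16 0x9d→b9/s1 MISS; vc=[10,13,5]
#17 0x55→b5/s1 VC-HIT; vc=[10,13,9]

SEQ = [MISS, L1-HIT, L1-HIT, L1-HIT, L1-HIT, L1-HIT, L1-HIT, MISS, MISS, L1-HIT, MISS, L1-HIT, MISS, MISS, VC-HIT, MISS, MISS, VC-HIT]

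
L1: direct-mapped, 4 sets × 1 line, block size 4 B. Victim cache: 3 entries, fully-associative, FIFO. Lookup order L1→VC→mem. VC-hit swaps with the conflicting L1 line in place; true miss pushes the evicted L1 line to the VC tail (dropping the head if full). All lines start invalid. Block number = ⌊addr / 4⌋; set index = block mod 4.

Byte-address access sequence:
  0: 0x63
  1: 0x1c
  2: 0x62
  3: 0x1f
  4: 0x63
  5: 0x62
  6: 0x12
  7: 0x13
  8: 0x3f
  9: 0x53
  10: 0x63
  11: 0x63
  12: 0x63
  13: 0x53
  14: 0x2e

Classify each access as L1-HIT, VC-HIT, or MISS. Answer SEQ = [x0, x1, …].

SEQ = [MISS, MISS, L1-HIT, L1-HIT, L1-HIT, L1-HIT, MISS, L1-HIT, MISS, MISS, VC-HIT, L1-HIT, L1-HIT, VC-HIT, MISS]

  [0] addr=0x63 blk=24 s=0: MISS | VC []
  [1] addr=0x1c blk=7 s=3: MISS | VC []
  [2] addr=0x62 blk=24 s=0: L1-HIT | VC []
  [3] addr=0x1f blk=7 s=3: L1-HIT | VC []
  [4] addr=0x63 blk=24 s=0: L1-HIT | VC []
  [5] addr=0x62 blk=24 s=0: L1-HIT | VC []
  [6] addr=0x12 blk=4 s=0: MISS | VC [24]
  [7] addr=0x13 blk=4 s=0: L1-HIT | VC [24]
  [8] addr=0x3f blk=15 s=3: MISS | VC [24, 7]
  [9] addr=0x53 blk=20 s=0: MISS | VC [24, 7, 4]
  [10] addr=0x63 blk=24 s=0: VC-HIT | VC [20, 7, 4]
  [11] addr=0x63 blk=24 s=0: L1-HIT | VC [20, 7, 4]
  [12] addr=0x63 blk=24 s=0: L1-HIT | VC [20, 7, 4]
  [13] addr=0x53 blk=20 s=0: VC-HIT | VC [24, 7, 4]
  [14] addr=0x2e blk=11 s=3: MISS | VC [7, 4, 15]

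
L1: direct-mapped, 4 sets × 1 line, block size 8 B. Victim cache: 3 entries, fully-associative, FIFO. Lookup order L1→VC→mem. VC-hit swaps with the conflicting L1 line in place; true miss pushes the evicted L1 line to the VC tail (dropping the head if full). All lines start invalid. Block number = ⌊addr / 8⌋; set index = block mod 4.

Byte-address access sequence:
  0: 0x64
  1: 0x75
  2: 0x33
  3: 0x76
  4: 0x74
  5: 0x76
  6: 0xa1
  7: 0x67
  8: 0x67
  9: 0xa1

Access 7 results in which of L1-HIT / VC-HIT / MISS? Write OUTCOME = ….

OUTCOME = VC-HIT

#0 0x64→b12/s0 MISS; vc=[]
#1 0x75→b14/s2 MISS; vc=[]
#2 0x33→b6/s2 MISS; vc=[14]
#3 0x76→b14/s2 VC-HIT; vc=[6]
#4 0x74→b14/s2 L1-HIT; vc=[6]
#5 0x76→b14/s2 L1-HIT; vc=[6]
#6 0xa1→b20/s0 MISS; vc=[6,12]
#7 0x67→b12/s0 VC-HIT; vc=[6,20]
#8 0x67→b12/s0 L1-HIT; vc=[6,20]
#9 0xa1→b20/s0 VC-HIT; vc=[6,12]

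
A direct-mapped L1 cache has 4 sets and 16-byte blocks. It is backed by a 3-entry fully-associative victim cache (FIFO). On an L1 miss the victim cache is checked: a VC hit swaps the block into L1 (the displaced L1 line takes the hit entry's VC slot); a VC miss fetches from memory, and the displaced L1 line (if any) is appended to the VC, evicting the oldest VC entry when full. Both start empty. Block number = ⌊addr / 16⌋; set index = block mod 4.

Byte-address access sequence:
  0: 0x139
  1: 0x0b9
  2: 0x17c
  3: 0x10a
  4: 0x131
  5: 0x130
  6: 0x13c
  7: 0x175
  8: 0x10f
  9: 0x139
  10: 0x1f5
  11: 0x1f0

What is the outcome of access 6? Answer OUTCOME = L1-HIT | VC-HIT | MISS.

OUTCOME = L1-HIT

0: 0x139 (blk 19, set 3) → MISS  vc=[]
1: 0xb9 (blk 11, set 3) → MISS  vc=[19]
2: 0x17c (blk 23, set 3) → MISS  vc=[19, 11]
3: 0x10a (blk 16, set 0) → MISS  vc=[19, 11]
4: 0x131 (blk 19, set 3) → VC-HIT  vc=[23, 11]
5: 0x130 (blk 19, set 3) → L1-HIT  vc=[23, 11]
6: 0x13c (blk 19, set 3) → L1-HIT  vc=[23, 11]
7: 0x175 (blk 23, set 3) → VC-HIT  vc=[19, 11]
8: 0x10f (blk 16, set 0) → L1-HIT  vc=[19, 11]
9: 0x139 (blk 19, set 3) → VC-HIT  vc=[23, 11]
10: 0x1f5 (blk 31, set 3) → MISS  vc=[23, 11, 19]
11: 0x1f0 (blk 31, set 3) → L1-HIT  vc=[23, 11, 19]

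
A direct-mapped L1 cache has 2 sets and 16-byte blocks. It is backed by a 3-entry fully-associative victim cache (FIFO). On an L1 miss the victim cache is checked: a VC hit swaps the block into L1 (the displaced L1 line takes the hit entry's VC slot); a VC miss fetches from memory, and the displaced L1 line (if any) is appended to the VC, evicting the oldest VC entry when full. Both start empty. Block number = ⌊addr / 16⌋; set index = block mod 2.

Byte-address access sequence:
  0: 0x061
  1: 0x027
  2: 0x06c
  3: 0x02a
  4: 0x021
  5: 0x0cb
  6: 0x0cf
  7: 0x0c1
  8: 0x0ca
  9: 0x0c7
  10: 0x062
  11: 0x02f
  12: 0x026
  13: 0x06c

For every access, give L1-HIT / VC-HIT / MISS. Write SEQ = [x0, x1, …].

  [0] addr=0x61 blk=6 s=0: MISS | VC []
  [1] addr=0x27 blk=2 s=0: MISS | VC [6]
  [2] addr=0x6c blk=6 s=0: VC-HIT | VC [2]
  [3] addr=0x2a blk=2 s=0: VC-HIT | VC [6]
  [4] addr=0x21 blk=2 s=0: L1-HIT | VC [6]
  [5] addr=0xcb blk=12 s=0: MISS | VC [6, 2]
  [6] addr=0xcf blk=12 s=0: L1-HIT | VC [6, 2]
  [7] addr=0xc1 blk=12 s=0: L1-HIT | VC [6, 2]
  [8] addr=0xca blk=12 s=0: L1-HIT | VC [6, 2]
  [9] addr=0xc7 blk=12 s=0: L1-HIT | VC [6, 2]
  [10] addr=0x62 blk=6 s=0: VC-HIT | VC [12, 2]
  [11] addr=0x2f blk=2 s=0: VC-HIT | VC [12, 6]
  [12] addr=0x26 blk=2 s=0: L1-HIT | VC [12, 6]
  [13] addr=0x6c blk=6 s=0: VC-HIT | VC [12, 2]

SEQ = [MISS, MISS, VC-HIT, VC-HIT, L1-HIT, MISS, L1-HIT, L1-HIT, L1-HIT, L1-HIT, VC-HIT, VC-HIT, L1-HIT, VC-HIT]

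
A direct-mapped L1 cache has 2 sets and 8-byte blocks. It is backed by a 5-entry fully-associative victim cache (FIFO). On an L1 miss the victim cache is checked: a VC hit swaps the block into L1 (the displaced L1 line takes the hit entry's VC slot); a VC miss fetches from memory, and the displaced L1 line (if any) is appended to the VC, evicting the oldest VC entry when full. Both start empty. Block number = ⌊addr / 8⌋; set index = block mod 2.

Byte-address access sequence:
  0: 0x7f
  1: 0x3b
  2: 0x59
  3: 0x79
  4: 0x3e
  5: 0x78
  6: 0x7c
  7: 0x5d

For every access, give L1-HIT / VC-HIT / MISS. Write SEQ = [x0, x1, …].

SEQ = [MISS, MISS, MISS, VC-HIT, VC-HIT, VC-HIT, L1-HIT, VC-HIT]

  [0] addr=0x7f blk=15 s=1: MISS | VC []
  [1] addr=0x3b blk=7 s=1: MISS | VC [15]
  [2] addr=0x59 blk=11 s=1: MISS | VC [15, 7]
  [3] addr=0x79 blk=15 s=1: VC-HIT | VC [11, 7]
  [4] addr=0x3e blk=7 s=1: VC-HIT | VC [11, 15]
  [5] addr=0x78 blk=15 s=1: VC-HIT | VC [11, 7]
  [6] addr=0x7c blk=15 s=1: L1-HIT | VC [11, 7]
  [7] addr=0x5d blk=11 s=1: VC-HIT | VC [15, 7]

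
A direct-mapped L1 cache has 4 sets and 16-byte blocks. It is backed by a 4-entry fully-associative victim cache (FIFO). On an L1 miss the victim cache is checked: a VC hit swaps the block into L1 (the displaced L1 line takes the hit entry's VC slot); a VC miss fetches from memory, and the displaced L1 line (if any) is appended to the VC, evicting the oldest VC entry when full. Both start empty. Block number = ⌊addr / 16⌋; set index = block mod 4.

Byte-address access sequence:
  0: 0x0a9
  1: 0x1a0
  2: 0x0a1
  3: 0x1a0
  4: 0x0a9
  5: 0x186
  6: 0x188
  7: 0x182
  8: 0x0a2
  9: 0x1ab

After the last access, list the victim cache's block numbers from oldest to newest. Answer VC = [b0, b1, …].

  [0] addr=0xa9 blk=10 s=2: MISS | VC []
  [1] addr=0x1a0 blk=26 s=2: MISS | VC [10]
  [2] addr=0xa1 blk=10 s=2: VC-HIT | VC [26]
  [3] addr=0x1a0 blk=26 s=2: VC-HIT | VC [10]
  [4] addr=0xa9 blk=10 s=2: VC-HIT | VC [26]
  [5] addr=0x186 blk=24 s=0: MISS | VC [26]
  [6] addr=0x188 blk=24 s=0: L1-HIT | VC [26]
  [7] addr=0x182 blk=24 s=0: L1-HIT | VC [26]
  [8] addr=0xa2 blk=10 s=2: L1-HIT | VC [26]
  [9] addr=0x1ab blk=26 s=2: VC-HIT | VC [10]

VC = [10]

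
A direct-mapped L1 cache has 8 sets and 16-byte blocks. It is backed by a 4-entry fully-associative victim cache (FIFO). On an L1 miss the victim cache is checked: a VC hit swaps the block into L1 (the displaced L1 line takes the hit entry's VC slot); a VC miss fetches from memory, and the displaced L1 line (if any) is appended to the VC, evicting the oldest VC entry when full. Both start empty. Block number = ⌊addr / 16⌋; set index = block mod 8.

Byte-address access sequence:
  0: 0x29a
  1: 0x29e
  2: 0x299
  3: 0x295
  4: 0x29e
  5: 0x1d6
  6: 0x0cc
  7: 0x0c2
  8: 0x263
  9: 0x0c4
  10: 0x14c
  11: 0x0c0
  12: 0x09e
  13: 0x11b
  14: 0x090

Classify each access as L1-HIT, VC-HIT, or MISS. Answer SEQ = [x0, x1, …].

SEQ = [MISS, L1-HIT, L1-HIT, L1-HIT, L1-HIT, MISS, MISS, L1-HIT, MISS, L1-HIT, MISS, VC-HIT, MISS, MISS, VC-HIT]

  [0] addr=0x29a blk=41 s=1: MISS | VC []
  [1] addr=0x29e blk=41 s=1: L1-HIT | VC []
  [2] addr=0x299 blk=41 s=1: L1-HIT | VC []
  [3] addr=0x295 blk=41 s=1: L1-HIT | VC []
  [4] addr=0x29e blk=41 s=1: L1-HIT | VC []
  [5] addr=0x1d6 blk=29 s=5: MISS | VC []
  [6] addr=0xcc blk=12 s=4: MISS | VC []
  [7] addr=0xc2 blk=12 s=4: L1-HIT | VC []
  [8] addr=0x263 blk=38 s=6: MISS | VC []
  [9] addr=0xc4 blk=12 s=4: L1-HIT | VC []
  [10] addr=0x14c blk=20 s=4: MISS | VC [12]
  [11] addr=0xc0 blk=12 s=4: VC-HIT | VC [20]
  [12] addr=0x9e blk=9 s=1: MISS | VC [20, 41]
  [13] addr=0x11b blk=17 s=1: MISS | VC [20, 41, 9]
  [14] addr=0x90 blk=9 s=1: VC-HIT | VC [20, 41, 17]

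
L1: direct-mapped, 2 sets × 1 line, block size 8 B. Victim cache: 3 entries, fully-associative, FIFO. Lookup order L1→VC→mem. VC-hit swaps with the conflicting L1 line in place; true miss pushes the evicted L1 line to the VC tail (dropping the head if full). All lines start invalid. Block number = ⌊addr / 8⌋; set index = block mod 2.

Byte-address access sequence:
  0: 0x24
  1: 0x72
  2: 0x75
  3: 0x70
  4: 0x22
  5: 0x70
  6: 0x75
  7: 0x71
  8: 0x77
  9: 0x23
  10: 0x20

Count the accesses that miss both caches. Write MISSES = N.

MISSES = 2

0: 0x24 (blk 4, set 0) → MISS  vc=[]
1: 0x72 (blk 14, set 0) → MISS  vc=[4]
2: 0x75 (blk 14, set 0) → L1-HIT  vc=[4]
3: 0x70 (blk 14, set 0) → L1-HIT  vc=[4]
4: 0x22 (blk 4, set 0) → VC-HIT  vc=[14]
5: 0x70 (blk 14, set 0) → VC-HIT  vc=[4]
6: 0x75 (blk 14, set 0) → L1-HIT  vc=[4]
7: 0x71 (blk 14, set 0) → L1-HIT  vc=[4]
8: 0x77 (blk 14, set 0) → L1-HIT  vc=[4]
9: 0x23 (blk 4, set 0) → VC-HIT  vc=[14]
10: 0x20 (blk 4, set 0) → L1-HIT  vc=[14]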